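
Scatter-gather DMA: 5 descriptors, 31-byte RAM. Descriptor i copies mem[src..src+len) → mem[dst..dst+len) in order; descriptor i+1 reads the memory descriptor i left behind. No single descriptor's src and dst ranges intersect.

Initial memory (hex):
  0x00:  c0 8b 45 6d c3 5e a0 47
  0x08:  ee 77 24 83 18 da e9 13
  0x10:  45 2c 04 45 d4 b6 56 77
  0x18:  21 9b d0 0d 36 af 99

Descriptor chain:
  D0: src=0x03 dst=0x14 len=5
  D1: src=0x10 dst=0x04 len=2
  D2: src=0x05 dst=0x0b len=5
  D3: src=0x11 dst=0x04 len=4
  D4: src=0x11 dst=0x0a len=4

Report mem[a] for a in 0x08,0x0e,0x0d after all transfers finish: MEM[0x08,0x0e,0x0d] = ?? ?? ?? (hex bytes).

D0: mem[0x14..0x18] <- [6d c3 5e a0 47]
D1: mem[0x04..0x05] <- [45 2c]
D2: mem[0x0b..0x0f] <- [2c a0 47 ee 77]
D3: mem[0x04..0x07] <- [2c 04 45 6d]
D4: mem[0x0a..0x0d] <- [2c 04 45 6d]
query mem[0x08]=0xee, mem[0x0e]=0xee, mem[0x0d]=0x6d

MEM[0x08,0x0e,0x0d] = ee ee 6d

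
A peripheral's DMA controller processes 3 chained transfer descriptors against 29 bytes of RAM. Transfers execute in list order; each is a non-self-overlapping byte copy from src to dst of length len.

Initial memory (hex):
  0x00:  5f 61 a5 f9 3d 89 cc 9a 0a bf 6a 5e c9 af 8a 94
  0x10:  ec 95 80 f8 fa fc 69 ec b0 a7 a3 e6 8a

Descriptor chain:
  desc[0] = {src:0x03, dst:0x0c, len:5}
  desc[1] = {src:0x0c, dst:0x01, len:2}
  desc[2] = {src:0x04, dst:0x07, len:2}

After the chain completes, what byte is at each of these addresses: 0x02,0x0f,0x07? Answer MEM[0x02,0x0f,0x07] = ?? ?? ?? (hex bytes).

D0: mem[0x0c..0x10] <- [f9 3d 89 cc 9a]
D1: mem[0x01..0x02] <- [f9 3d]
D2: mem[0x07..0x08] <- [3d 89]
query mem[0x02]=0x3d, mem[0x0f]=0xcc, mem[0x07]=0x3d

MEM[0x02,0x0f,0x07] = 3d cc 3d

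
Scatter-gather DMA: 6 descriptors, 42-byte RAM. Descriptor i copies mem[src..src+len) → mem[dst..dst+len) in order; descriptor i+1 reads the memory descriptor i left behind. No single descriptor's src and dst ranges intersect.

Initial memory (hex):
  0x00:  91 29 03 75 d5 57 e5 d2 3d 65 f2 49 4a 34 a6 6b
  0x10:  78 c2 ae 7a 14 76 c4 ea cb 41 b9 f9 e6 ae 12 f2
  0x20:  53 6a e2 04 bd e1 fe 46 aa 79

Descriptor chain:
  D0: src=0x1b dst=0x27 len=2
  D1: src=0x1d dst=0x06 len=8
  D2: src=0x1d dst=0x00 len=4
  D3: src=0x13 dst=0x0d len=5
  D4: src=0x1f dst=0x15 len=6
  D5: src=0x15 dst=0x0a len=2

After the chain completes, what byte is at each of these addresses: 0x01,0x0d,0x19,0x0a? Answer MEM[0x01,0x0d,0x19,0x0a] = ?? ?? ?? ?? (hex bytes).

MEM[0x01,0x0d,0x19,0x0a] = 12 7a 04 f2

  after D0: wrote 2B at 0x27 = f9e6
  after D1: wrote 8B at 0x06 = ae12f2536ae204bd
  after D2: wrote 4B at 0x00 = ae12f253
  after D3: wrote 5B at 0x0d = 7a1476c4ea
  after D4: wrote 6B at 0x15 = f2536ae204bd
  after D5: wrote 2B at 0x0a = f253
query mem[0x01]=0x12, mem[0x0d]=0x7a, mem[0x19]=0x04, mem[0x0a]=0xf2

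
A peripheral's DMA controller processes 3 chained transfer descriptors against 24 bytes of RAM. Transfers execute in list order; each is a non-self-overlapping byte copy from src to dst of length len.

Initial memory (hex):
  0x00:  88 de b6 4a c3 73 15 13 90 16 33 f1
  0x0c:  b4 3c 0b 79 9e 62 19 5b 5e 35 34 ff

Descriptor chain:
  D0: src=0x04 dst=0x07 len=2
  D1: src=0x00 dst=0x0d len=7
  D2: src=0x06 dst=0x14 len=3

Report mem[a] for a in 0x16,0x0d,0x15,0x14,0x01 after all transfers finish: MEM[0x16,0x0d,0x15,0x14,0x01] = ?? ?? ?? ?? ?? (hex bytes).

MEM[0x16,0x0d,0x15,0x14,0x01] = 73 88 c3 15 de

[0] 0x04->0x07 len=2 : c3 73
[1] 0x00->0x0d len=7 : 88 de b6 4a c3 73 15
[2] 0x06->0x14 len=3 : 15 c3 73
query mem[0x16]=0x73, mem[0x0d]=0x88, mem[0x15]=0xc3, mem[0x14]=0x15, mem[0x01]=0xde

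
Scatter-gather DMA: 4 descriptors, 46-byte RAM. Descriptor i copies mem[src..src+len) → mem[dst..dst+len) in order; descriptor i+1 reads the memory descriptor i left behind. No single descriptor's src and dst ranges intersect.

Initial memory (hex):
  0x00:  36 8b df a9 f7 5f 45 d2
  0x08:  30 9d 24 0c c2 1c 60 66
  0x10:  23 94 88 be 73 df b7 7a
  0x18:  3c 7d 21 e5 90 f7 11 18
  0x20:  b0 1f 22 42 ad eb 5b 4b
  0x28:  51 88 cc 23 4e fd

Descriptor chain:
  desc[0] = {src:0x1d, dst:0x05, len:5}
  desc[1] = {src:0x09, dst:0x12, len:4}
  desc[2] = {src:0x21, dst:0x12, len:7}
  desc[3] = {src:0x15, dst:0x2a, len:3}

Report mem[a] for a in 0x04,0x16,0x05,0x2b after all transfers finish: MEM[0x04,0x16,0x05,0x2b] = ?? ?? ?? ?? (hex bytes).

[0] 0x1d->0x05 len=5 : f7 11 18 b0 1f
[1] 0x09->0x12 len=4 : 1f 24 0c c2
[2] 0x21->0x12 len=7 : 1f 22 42 ad eb 5b 4b
[3] 0x15->0x2a len=3 : ad eb 5b
query mem[0x04]=0xf7, mem[0x16]=0xeb, mem[0x05]=0xf7, mem[0x2b]=0xeb

MEM[0x04,0x16,0x05,0x2b] = f7 eb f7 eb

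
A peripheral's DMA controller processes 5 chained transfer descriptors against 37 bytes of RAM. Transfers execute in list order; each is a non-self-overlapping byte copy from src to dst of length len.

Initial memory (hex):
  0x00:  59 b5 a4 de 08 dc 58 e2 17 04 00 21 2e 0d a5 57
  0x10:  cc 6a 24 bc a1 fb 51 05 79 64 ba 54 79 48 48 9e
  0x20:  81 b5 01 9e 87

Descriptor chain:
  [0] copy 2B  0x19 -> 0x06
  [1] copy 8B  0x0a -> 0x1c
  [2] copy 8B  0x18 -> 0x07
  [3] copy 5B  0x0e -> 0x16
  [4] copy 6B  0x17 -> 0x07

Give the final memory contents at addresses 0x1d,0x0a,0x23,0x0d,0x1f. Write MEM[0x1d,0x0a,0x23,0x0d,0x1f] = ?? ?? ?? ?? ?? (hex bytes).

MEM[0x1d,0x0a,0x23,0x0d,0x1f] = 21 24 6a 2e 0d

  after D0: wrote 2B at 0x06 = 64ba
  after D1: wrote 8B at 0x1c = 00212e0da557cc6a
  after D2: wrote 8B at 0x07 = 7964ba5400212e0d
  after D3: wrote 5B at 0x16 = 0d57cc6a24
  after D4: wrote 6B at 0x07 = 57cc6a245400
query mem[0x1d]=0x21, mem[0x0a]=0x24, mem[0x23]=0x6a, mem[0x0d]=0x2e, mem[0x1f]=0x0d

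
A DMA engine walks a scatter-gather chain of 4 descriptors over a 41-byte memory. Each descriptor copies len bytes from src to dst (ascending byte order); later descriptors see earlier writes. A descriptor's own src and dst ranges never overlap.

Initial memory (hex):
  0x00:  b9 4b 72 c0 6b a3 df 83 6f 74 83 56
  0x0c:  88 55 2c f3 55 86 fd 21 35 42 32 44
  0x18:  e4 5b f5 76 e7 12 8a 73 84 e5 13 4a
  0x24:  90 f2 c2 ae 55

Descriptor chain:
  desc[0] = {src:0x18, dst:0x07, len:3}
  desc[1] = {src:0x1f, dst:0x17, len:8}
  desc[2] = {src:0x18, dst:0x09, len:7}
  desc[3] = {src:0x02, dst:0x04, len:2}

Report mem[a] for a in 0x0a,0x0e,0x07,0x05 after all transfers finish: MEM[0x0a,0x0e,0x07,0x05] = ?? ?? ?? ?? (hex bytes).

MEM[0x0a,0x0e,0x07,0x05] = e5 f2 e4 c0

  after D0: wrote 3B at 0x07 = e45bf5
  after D1: wrote 8B at 0x17 = 7384e5134a90f2c2
  after D2: wrote 7B at 0x09 = 84e5134a90f2c2
  after D3: wrote 2B at 0x04 = 72c0
query mem[0x0a]=0xe5, mem[0x0e]=0xf2, mem[0x07]=0xe4, mem[0x05]=0xc0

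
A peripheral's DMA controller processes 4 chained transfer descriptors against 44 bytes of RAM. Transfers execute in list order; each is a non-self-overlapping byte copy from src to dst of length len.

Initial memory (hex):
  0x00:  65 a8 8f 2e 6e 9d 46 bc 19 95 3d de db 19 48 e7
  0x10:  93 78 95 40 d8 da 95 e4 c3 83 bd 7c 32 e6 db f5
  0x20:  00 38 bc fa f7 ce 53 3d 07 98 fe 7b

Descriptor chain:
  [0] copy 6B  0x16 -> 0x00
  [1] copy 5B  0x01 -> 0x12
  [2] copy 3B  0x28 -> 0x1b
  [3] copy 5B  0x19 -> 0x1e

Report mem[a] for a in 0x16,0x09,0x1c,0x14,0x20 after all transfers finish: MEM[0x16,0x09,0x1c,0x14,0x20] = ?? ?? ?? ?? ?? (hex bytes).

#0 dst[0x00+6] := {0x95,0xe4,0xc3,0x83,0xbd,0x7c}
#1 dst[0x12+5] := {0xe4,0xc3,0x83,0xbd,0x7c}
#2 dst[0x1b+3] := {0x07,0x98,0xfe}
#3 dst[0x1e+5] := {0x83,0xbd,0x07,0x98,0xfe}
query mem[0x16]=0x7c, mem[0x09]=0x95, mem[0x1c]=0x98, mem[0x14]=0x83, mem[0x20]=0x07

MEM[0x16,0x09,0x1c,0x14,0x20] = 7c 95 98 83 07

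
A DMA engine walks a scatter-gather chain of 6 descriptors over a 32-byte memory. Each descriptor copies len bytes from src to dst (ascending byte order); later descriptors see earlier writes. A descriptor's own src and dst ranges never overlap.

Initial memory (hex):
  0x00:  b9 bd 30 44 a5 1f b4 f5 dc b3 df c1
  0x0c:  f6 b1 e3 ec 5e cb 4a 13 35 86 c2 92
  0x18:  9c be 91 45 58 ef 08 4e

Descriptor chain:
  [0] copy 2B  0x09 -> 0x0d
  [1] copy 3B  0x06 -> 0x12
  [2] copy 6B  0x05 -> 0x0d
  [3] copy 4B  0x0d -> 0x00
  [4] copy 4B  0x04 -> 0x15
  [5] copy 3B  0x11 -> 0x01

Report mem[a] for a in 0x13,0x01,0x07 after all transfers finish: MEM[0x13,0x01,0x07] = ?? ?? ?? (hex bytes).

MEM[0x13,0x01,0x07] = f5 b3 f5

  after D0: wrote 2B at 0x0d = b3df
  after D1: wrote 3B at 0x12 = b4f5dc
  after D2: wrote 6B at 0x0d = 1fb4f5dcb3df
  after D3: wrote 4B at 0x00 = 1fb4f5dc
  after D4: wrote 4B at 0x15 = a51fb4f5
  after D5: wrote 3B at 0x01 = b3dff5
query mem[0x13]=0xf5, mem[0x01]=0xb3, mem[0x07]=0xf5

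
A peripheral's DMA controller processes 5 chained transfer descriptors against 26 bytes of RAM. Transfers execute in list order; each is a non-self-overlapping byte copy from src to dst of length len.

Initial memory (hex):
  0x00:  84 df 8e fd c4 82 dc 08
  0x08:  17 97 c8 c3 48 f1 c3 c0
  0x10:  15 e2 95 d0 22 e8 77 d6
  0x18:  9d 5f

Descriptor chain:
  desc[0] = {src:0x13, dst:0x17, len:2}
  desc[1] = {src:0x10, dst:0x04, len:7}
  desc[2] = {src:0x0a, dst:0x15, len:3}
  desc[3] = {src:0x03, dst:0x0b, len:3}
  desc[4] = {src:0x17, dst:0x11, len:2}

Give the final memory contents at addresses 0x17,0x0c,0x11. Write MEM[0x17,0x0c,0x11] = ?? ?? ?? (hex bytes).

MEM[0x17,0x0c,0x11] = 48 15 48

#0 dst[0x17+2] := {0xd0,0x22}
#1 dst[0x04+7] := {0x15,0xe2,0x95,0xd0,0x22,0xe8,0x77}
#2 dst[0x15+3] := {0x77,0xc3,0x48}
#3 dst[0x0b+3] := {0xfd,0x15,0xe2}
#4 dst[0x11+2] := {0x48,0x22}
query mem[0x17]=0x48, mem[0x0c]=0x15, mem[0x11]=0x48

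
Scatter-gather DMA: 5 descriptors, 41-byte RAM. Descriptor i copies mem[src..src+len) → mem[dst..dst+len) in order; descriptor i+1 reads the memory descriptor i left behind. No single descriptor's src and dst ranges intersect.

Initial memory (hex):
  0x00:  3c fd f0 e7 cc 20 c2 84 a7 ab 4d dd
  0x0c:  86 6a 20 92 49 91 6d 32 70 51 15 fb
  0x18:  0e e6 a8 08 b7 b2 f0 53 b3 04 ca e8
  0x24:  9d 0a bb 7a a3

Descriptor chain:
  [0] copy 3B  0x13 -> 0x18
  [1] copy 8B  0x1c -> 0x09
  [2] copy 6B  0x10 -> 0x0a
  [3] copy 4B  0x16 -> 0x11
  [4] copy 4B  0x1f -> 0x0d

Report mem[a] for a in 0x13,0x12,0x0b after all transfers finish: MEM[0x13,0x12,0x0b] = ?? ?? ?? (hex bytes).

[0] 0x13->0x18 len=3 : 32 70 51
[1] 0x1c->0x09 len=8 : b7 b2 f0 53 b3 04 ca e8
[2] 0x10->0x0a len=6 : e8 91 6d 32 70 51
[3] 0x16->0x11 len=4 : 15 fb 32 70
[4] 0x1f->0x0d len=4 : 53 b3 04 ca
query mem[0x13]=0x32, mem[0x12]=0xfb, mem[0x0b]=0x91

MEM[0x13,0x12,0x0b] = 32 fb 91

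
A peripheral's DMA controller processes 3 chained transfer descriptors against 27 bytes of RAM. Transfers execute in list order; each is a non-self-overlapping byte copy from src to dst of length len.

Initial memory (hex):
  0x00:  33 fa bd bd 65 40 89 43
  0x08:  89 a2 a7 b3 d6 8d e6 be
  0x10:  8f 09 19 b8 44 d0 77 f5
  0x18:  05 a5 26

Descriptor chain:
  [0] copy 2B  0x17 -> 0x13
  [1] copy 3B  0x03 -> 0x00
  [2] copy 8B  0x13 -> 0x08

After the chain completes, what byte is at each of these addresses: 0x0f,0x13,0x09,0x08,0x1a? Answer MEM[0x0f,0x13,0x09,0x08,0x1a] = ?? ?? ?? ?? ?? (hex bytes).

MEM[0x0f,0x13,0x09,0x08,0x1a] = 26 f5 05 f5 26

#0 dst[0x13+2] := {0xf5,0x05}
#1 dst[0x00+3] := {0xbd,0x65,0x40}
#2 dst[0x08+8] := {0xf5,0x05,0xd0,0x77,0xf5,0x05,0xa5,0x26}
query mem[0x0f]=0x26, mem[0x13]=0xf5, mem[0x09]=0x05, mem[0x08]=0xf5, mem[0x1a]=0x26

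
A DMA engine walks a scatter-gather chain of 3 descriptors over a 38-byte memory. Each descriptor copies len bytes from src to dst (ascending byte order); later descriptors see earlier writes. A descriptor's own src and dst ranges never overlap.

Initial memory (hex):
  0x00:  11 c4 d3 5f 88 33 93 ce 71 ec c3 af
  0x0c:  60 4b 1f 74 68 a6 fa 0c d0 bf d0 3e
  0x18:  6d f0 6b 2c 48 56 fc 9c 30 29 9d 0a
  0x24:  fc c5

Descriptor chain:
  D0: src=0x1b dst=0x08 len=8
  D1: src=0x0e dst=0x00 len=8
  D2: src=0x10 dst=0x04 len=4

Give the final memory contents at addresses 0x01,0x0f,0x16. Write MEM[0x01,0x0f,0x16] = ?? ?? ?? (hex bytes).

D0: mem[0x08..0x0f] <- [2c 48 56 fc 9c 30 29 9d]
D1: mem[0x00..0x07] <- [29 9d 68 a6 fa 0c d0 bf]
D2: mem[0x04..0x07] <- [68 a6 fa 0c]
query mem[0x01]=0x9d, mem[0x0f]=0x9d, mem[0x16]=0xd0

MEM[0x01,0x0f,0x16] = 9d 9d d0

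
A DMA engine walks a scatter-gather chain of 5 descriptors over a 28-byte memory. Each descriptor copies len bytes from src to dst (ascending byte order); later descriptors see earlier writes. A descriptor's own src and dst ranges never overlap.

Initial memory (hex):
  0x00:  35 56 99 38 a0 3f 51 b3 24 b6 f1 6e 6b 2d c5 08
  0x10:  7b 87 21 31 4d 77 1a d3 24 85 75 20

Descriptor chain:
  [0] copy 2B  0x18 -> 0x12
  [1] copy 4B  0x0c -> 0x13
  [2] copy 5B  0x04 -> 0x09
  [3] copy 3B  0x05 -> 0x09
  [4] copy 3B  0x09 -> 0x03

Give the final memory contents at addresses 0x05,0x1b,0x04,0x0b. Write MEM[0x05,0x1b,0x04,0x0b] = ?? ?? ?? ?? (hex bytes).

MEM[0x05,0x1b,0x04,0x0b] = b3 20 51 b3

#0 dst[0x12+2] := {0x24,0x85}
#1 dst[0x13+4] := {0x6b,0x2d,0xc5,0x08}
#2 dst[0x09+5] := {0xa0,0x3f,0x51,0xb3,0x24}
#3 dst[0x09+3] := {0x3f,0x51,0xb3}
#4 dst[0x03+3] := {0x3f,0x51,0xb3}
query mem[0x05]=0xb3, mem[0x1b]=0x20, mem[0x04]=0x51, mem[0x0b]=0xb3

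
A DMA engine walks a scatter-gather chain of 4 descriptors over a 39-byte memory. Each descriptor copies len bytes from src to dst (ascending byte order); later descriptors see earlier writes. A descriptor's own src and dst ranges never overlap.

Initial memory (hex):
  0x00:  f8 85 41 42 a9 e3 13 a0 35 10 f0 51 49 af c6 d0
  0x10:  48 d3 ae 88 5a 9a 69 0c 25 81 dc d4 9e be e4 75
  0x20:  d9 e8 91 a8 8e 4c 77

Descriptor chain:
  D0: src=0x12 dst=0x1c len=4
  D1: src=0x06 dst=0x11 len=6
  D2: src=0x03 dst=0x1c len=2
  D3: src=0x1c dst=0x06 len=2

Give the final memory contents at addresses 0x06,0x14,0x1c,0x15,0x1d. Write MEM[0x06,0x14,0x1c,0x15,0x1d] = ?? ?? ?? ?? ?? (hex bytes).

#0 dst[0x1c+4] := {0xae,0x88,0x5a,0x9a}
#1 dst[0x11+6] := {0x13,0xa0,0x35,0x10,0xf0,0x51}
#2 dst[0x1c+2] := {0x42,0xa9}
#3 dst[0x06+2] := {0x42,0xa9}
query mem[0x06]=0x42, mem[0x14]=0x10, mem[0x1c]=0x42, mem[0x15]=0xf0, mem[0x1d]=0xa9

MEM[0x06,0x14,0x1c,0x15,0x1d] = 42 10 42 f0 a9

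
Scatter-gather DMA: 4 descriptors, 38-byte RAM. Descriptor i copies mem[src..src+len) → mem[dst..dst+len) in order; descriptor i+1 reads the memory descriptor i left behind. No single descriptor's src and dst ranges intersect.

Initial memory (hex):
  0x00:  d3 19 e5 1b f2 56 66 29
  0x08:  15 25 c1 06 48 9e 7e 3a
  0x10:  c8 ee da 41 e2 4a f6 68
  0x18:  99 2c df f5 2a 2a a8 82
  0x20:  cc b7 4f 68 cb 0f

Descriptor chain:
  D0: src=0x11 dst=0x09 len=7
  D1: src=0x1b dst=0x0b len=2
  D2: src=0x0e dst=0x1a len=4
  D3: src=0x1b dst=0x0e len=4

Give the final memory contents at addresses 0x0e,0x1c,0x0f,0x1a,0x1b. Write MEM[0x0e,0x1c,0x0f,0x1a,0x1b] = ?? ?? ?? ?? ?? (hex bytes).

  after D0: wrote 7B at 0x09 = eeda41e24af668
  after D1: wrote 2B at 0x0b = f52a
  after D2: wrote 4B at 0x1a = f668c8ee
  after D3: wrote 4B at 0x0e = 68c8eea8
query mem[0x0e]=0x68, mem[0x1c]=0xc8, mem[0x0f]=0xc8, mem[0x1a]=0xf6, mem[0x1b]=0x68

MEM[0x0e,0x1c,0x0f,0x1a,0x1b] = 68 c8 c8 f6 68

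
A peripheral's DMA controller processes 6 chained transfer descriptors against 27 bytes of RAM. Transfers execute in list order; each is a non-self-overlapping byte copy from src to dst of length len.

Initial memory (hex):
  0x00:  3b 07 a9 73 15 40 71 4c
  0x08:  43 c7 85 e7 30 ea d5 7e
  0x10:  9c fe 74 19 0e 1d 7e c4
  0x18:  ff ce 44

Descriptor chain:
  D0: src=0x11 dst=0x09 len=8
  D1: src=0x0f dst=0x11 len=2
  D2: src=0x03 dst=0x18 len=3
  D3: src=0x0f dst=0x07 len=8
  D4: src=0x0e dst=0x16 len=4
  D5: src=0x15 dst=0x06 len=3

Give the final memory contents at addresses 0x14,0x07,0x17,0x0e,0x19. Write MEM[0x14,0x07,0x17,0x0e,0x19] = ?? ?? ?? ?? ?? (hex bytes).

MEM[0x14,0x07,0x17,0x0e,0x19] = 0e 7e c4 7e c4

D0: mem[0x09..0x10] <- [fe 74 19 0e 1d 7e c4 ff]
D1: mem[0x11..0x12] <- [c4 ff]
D2: mem[0x18..0x1a] <- [73 15 40]
D3: mem[0x07..0x0e] <- [c4 ff c4 ff 19 0e 1d 7e]
D4: mem[0x16..0x19] <- [7e c4 ff c4]
D5: mem[0x06..0x08] <- [1d 7e c4]
query mem[0x14]=0x0e, mem[0x07]=0x7e, mem[0x17]=0xc4, mem[0x0e]=0x7e, mem[0x19]=0xc4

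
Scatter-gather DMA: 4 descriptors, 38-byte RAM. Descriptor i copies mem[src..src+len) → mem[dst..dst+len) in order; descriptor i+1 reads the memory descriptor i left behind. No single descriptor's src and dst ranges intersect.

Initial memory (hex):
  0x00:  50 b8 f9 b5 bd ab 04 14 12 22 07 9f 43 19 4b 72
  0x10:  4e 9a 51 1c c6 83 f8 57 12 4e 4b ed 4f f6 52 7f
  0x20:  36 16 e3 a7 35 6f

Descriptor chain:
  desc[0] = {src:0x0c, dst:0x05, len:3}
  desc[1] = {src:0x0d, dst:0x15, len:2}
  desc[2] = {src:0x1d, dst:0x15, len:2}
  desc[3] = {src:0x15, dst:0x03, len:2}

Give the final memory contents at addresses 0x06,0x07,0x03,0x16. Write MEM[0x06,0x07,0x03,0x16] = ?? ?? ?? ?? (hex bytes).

D0: mem[0x05..0x07] <- [43 19 4b]
D1: mem[0x15..0x16] <- [19 4b]
D2: mem[0x15..0x16] <- [f6 52]
D3: mem[0x03..0x04] <- [f6 52]
query mem[0x06]=0x19, mem[0x07]=0x4b, mem[0x03]=0xf6, mem[0x16]=0x52

MEM[0x06,0x07,0x03,0x16] = 19 4b f6 52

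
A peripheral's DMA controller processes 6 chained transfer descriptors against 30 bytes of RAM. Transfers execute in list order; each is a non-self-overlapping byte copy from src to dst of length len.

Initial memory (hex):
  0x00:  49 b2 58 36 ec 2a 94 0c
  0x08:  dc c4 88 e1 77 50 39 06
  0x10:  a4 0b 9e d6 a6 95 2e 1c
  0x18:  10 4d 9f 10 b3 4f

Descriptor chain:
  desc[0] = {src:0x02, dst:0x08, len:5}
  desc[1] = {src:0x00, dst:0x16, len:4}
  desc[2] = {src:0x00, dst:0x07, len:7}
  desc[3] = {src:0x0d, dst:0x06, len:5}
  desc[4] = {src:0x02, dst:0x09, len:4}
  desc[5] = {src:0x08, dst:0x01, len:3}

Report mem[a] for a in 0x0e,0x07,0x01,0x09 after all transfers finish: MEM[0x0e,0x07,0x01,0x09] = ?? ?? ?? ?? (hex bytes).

  after D0: wrote 5B at 0x08 = 5836ec2a94
  after D1: wrote 4B at 0x16 = 49b25836
  after D2: wrote 7B at 0x07 = 49b25836ec2a94
  after D3: wrote 5B at 0x06 = 943906a40b
  after D4: wrote 4B at 0x09 = 5836ec2a
  after D5: wrote 3B at 0x01 = 065836
query mem[0x0e]=0x39, mem[0x07]=0x39, mem[0x01]=0x06, mem[0x09]=0x58

MEM[0x0e,0x07,0x01,0x09] = 39 39 06 58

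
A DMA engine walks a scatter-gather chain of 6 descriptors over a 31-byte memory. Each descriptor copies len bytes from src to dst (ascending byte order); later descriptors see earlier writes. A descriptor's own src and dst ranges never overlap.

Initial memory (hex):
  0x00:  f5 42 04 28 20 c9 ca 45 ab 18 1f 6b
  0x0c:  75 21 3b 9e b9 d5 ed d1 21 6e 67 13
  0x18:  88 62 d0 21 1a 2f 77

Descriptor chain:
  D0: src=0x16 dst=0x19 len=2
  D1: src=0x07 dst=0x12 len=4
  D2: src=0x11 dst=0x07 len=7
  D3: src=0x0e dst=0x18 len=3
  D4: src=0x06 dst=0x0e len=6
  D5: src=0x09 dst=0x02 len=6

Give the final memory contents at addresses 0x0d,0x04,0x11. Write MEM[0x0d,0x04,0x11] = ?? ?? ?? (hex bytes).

D0: mem[0x19..0x1a] <- [67 13]
D1: mem[0x12..0x15] <- [45 ab 18 1f]
D2: mem[0x07..0x0d] <- [d5 45 ab 18 1f 67 13]
D3: mem[0x18..0x1a] <- [3b 9e b9]
D4: mem[0x0e..0x13] <- [ca d5 45 ab 18 1f]
D5: mem[0x02..0x07] <- [ab 18 1f 67 13 ca]
query mem[0x0d]=0x13, mem[0x04]=0x1f, mem[0x11]=0xab

MEM[0x0d,0x04,0x11] = 13 1f ab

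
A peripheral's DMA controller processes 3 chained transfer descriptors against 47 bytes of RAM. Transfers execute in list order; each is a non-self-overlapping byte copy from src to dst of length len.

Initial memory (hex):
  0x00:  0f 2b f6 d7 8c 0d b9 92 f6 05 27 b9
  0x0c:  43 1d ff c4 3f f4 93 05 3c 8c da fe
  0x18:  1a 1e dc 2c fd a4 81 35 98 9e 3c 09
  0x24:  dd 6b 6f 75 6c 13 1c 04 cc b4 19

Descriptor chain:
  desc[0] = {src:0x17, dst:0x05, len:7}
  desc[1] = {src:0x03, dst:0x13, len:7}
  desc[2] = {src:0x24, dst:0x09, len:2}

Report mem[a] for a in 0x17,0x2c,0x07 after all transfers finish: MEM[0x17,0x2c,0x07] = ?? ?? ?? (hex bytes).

D0: mem[0x05..0x0b] <- [fe 1a 1e dc 2c fd a4]
D1: mem[0x13..0x19] <- [d7 8c fe 1a 1e dc 2c]
D2: mem[0x09..0x0a] <- [dd 6b]
query mem[0x17]=0x1e, mem[0x2c]=0xcc, mem[0x07]=0x1e

MEM[0x17,0x2c,0x07] = 1e cc 1e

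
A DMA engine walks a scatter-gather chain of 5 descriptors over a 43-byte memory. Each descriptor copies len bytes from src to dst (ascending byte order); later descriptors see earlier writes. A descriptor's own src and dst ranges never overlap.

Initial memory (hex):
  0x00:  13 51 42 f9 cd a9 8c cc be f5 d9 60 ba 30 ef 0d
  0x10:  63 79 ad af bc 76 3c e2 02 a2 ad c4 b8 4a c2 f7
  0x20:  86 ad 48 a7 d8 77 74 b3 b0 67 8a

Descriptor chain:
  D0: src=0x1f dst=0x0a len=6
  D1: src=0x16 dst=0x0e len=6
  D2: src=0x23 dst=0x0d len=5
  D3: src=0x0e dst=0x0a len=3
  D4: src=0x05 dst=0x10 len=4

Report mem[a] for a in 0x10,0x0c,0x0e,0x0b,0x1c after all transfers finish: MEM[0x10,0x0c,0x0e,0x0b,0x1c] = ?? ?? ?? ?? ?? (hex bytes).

MEM[0x10,0x0c,0x0e,0x0b,0x1c] = a9 74 d8 77 b8

[0] 0x1f->0x0a len=6 : f7 86 ad 48 a7 d8
[1] 0x16->0x0e len=6 : 3c e2 02 a2 ad c4
[2] 0x23->0x0d len=5 : a7 d8 77 74 b3
[3] 0x0e->0x0a len=3 : d8 77 74
[4] 0x05->0x10 len=4 : a9 8c cc be
query mem[0x10]=0xa9, mem[0x0c]=0x74, mem[0x0e]=0xd8, mem[0x0b]=0x77, mem[0x1c]=0xb8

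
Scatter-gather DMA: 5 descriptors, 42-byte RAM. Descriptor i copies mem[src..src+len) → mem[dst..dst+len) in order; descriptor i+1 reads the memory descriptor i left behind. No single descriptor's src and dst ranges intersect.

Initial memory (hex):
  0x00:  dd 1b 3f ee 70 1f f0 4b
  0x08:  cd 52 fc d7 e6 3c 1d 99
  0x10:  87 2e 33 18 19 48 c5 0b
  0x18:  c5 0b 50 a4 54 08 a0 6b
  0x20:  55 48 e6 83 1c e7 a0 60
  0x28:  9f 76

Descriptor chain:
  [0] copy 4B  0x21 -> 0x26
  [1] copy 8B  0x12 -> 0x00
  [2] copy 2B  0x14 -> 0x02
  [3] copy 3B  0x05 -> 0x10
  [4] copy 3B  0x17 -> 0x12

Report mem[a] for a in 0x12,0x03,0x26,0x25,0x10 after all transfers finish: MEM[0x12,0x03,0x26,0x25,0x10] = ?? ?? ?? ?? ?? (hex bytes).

MEM[0x12,0x03,0x26,0x25,0x10] = 0b 48 48 e7 0b

D0: mem[0x26..0x29] <- [48 e6 83 1c]
D1: mem[0x00..0x07] <- [33 18 19 48 c5 0b c5 0b]
D2: mem[0x02..0x03] <- [19 48]
D3: mem[0x10..0x12] <- [0b c5 0b]
D4: mem[0x12..0x14] <- [0b c5 0b]
query mem[0x12]=0x0b, mem[0x03]=0x48, mem[0x26]=0x48, mem[0x25]=0xe7, mem[0x10]=0x0b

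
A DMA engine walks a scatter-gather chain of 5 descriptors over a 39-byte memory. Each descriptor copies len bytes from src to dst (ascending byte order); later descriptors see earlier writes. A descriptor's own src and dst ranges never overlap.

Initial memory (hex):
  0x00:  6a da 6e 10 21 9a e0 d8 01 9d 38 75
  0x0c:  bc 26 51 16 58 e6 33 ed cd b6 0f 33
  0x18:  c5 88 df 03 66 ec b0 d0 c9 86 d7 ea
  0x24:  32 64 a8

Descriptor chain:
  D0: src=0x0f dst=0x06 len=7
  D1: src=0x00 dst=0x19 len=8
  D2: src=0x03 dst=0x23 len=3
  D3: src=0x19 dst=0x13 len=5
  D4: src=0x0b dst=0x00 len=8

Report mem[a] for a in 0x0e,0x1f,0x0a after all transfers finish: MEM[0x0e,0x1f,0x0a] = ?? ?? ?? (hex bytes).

#0 dst[0x06+7] := {0x16,0x58,0xe6,0x33,0xed,0xcd,0xb6}
#1 dst[0x19+8] := {0x6a,0xda,0x6e,0x10,0x21,0x9a,0x16,0x58}
#2 dst[0x23+3] := {0x10,0x21,0x9a}
#3 dst[0x13+5] := {0x6a,0xda,0x6e,0x10,0x21}
#4 dst[0x00+8] := {0xcd,0xb6,0x26,0x51,0x16,0x58,0xe6,0x33}
query mem[0x0e]=0x51, mem[0x1f]=0x16, mem[0x0a]=0xed

MEM[0x0e,0x1f,0x0a] = 51 16 ed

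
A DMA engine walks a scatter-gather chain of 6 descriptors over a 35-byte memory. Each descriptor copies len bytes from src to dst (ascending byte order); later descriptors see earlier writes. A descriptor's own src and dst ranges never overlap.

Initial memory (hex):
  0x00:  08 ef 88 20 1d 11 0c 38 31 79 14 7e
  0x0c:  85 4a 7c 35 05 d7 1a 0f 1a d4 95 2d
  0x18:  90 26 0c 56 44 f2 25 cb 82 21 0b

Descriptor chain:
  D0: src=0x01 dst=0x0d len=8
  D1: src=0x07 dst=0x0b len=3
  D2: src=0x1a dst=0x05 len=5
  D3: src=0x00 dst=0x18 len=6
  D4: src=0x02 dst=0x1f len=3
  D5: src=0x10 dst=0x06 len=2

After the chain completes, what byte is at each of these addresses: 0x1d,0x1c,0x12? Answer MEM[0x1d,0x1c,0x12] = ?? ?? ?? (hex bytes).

#0 dst[0x0d+8] := {0xef,0x88,0x20,0x1d,0x11,0x0c,0x38,0x31}
#1 dst[0x0b+3] := {0x38,0x31,0x79}
#2 dst[0x05+5] := {0x0c,0x56,0x44,0xf2,0x25}
#3 dst[0x18+6] := {0x08,0xef,0x88,0x20,0x1d,0x0c}
#4 dst[0x1f+3] := {0x88,0x20,0x1d}
#5 dst[0x06+2] := {0x1d,0x11}
query mem[0x1d]=0x0c, mem[0x1c]=0x1d, mem[0x12]=0x0c

MEM[0x1d,0x1c,0x12] = 0c 1d 0c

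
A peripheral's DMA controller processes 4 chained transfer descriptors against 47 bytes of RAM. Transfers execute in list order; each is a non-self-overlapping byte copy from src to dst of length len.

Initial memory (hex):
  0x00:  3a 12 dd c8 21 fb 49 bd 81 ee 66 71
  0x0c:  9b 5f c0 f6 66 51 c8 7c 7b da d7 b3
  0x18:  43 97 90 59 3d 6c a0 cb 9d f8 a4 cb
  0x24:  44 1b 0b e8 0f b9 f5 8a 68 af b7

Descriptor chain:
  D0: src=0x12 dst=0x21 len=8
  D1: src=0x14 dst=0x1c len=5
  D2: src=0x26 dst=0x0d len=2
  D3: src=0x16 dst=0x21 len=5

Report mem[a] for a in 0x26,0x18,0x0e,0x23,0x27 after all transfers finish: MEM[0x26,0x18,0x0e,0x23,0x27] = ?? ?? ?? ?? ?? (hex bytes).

#0 dst[0x21+8] := {0xc8,0x7c,0x7b,0xda,0xd7,0xb3,0x43,0x97}
#1 dst[0x1c+5] := {0x7b,0xda,0xd7,0xb3,0x43}
#2 dst[0x0d+2] := {0xb3,0x43}
#3 dst[0x21+5] := {0xd7,0xb3,0x43,0x97,0x90}
query mem[0x26]=0xb3, mem[0x18]=0x43, mem[0x0e]=0x43, mem[0x23]=0x43, mem[0x27]=0x43

MEM[0x26,0x18,0x0e,0x23,0x27] = b3 43 43 43 43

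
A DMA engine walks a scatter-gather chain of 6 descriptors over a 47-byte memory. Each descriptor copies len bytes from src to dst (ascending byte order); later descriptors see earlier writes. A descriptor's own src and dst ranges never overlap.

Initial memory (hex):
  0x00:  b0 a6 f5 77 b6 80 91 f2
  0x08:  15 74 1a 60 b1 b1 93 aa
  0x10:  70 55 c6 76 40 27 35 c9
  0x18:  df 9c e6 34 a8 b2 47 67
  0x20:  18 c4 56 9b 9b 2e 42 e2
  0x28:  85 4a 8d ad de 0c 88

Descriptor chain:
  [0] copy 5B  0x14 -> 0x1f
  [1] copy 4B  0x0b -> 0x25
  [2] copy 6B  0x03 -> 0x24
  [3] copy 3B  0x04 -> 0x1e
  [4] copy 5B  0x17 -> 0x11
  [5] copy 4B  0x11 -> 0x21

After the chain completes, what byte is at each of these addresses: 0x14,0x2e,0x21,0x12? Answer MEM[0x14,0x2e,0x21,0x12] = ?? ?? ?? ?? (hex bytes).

#0 dst[0x1f+5] := {0x40,0x27,0x35,0xc9,0xdf}
#1 dst[0x25+4] := {0x60,0xb1,0xb1,0x93}
#2 dst[0x24+6] := {0x77,0xb6,0x80,0x91,0xf2,0x15}
#3 dst[0x1e+3] := {0xb6,0x80,0x91}
#4 dst[0x11+5] := {0xc9,0xdf,0x9c,0xe6,0x34}
#5 dst[0x21+4] := {0xc9,0xdf,0x9c,0xe6}
query mem[0x14]=0xe6, mem[0x2e]=0x88, mem[0x21]=0xc9, mem[0x12]=0xdf

MEM[0x14,0x2e,0x21,0x12] = e6 88 c9 df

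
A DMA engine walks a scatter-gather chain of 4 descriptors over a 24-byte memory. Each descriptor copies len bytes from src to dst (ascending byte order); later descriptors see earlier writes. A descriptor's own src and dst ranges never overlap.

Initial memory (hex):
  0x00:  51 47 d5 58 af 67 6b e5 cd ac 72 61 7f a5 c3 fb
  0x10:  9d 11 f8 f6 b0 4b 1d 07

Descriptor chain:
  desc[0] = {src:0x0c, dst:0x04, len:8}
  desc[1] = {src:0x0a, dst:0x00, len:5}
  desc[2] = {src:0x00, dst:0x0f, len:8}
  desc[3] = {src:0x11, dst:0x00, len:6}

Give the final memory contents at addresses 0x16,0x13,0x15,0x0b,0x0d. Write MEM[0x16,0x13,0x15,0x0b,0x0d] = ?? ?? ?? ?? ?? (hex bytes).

MEM[0x16,0x13,0x15,0x0b,0x0d] = fb c3 c3 f6 a5

  after D0: wrote 8B at 0x04 = 7fa5c3fb9d11f8f6
  after D1: wrote 5B at 0x00 = f8f67fa5c3
  after D2: wrote 8B at 0x0f = f8f67fa5c3a5c3fb
  after D3: wrote 6B at 0x00 = 7fa5c3a5c3fb
query mem[0x16]=0xfb, mem[0x13]=0xc3, mem[0x15]=0xc3, mem[0x0b]=0xf6, mem[0x0d]=0xa5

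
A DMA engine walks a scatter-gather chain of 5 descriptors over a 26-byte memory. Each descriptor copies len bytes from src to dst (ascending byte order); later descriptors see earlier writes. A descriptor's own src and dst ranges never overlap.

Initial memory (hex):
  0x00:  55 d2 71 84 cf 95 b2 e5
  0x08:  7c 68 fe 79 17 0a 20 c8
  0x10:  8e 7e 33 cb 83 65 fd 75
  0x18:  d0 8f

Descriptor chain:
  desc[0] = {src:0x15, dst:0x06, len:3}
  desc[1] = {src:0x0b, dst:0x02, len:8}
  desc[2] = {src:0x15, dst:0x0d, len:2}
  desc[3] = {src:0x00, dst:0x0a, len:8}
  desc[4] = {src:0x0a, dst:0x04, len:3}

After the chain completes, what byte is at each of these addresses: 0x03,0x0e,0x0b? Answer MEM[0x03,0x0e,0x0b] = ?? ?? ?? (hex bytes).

[0] 0x15->0x06 len=3 : 65 fd 75
[1] 0x0b->0x02 len=8 : 79 17 0a 20 c8 8e 7e 33
[2] 0x15->0x0d len=2 : 65 fd
[3] 0x00->0x0a len=8 : 55 d2 79 17 0a 20 c8 8e
[4] 0x0a->0x04 len=3 : 55 d2 79
query mem[0x03]=0x17, mem[0x0e]=0x0a, mem[0x0b]=0xd2

MEM[0x03,0x0e,0x0b] = 17 0a d2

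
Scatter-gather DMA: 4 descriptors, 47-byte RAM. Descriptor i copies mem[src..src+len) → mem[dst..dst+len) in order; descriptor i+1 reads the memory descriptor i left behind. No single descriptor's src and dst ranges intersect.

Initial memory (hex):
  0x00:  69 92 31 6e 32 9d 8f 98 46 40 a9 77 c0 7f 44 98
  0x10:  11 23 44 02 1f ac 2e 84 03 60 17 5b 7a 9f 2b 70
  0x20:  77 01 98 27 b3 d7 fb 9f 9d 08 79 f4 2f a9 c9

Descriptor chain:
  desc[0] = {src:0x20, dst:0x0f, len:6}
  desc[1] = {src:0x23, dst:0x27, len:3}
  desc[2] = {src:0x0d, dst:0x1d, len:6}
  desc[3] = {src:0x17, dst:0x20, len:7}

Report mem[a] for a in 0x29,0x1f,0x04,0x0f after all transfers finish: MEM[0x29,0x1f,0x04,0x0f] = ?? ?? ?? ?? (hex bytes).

  after D0: wrote 6B at 0x0f = 77019827b3d7
  after D1: wrote 3B at 0x27 = 27b3d7
  after D2: wrote 6B at 0x1d = 7f4477019827
  after D3: wrote 7B at 0x20 = 840360175b7a7f
query mem[0x29]=0xd7, mem[0x1f]=0x77, mem[0x04]=0x32, mem[0x0f]=0x77

MEM[0x29,0x1f,0x04,0x0f] = d7 77 32 77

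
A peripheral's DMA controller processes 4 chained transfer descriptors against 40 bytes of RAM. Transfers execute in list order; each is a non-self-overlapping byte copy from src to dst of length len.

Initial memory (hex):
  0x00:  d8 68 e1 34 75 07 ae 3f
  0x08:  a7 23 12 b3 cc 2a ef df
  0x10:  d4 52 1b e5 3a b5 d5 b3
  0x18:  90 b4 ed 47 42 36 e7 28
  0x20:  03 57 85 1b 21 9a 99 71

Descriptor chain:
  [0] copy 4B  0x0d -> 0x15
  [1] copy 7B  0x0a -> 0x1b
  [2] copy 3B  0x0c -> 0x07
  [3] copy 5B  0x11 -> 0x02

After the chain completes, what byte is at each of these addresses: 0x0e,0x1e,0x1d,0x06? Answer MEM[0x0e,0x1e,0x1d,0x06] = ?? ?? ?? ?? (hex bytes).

D0: mem[0x15..0x18] <- [2a ef df d4]
D1: mem[0x1b..0x21] <- [12 b3 cc 2a ef df d4]
D2: mem[0x07..0x09] <- [cc 2a ef]
D3: mem[0x02..0x06] <- [52 1b e5 3a 2a]
query mem[0x0e]=0xef, mem[0x1e]=0x2a, mem[0x1d]=0xcc, mem[0x06]=0x2a

MEM[0x0e,0x1e,0x1d,0x06] = ef 2a cc 2a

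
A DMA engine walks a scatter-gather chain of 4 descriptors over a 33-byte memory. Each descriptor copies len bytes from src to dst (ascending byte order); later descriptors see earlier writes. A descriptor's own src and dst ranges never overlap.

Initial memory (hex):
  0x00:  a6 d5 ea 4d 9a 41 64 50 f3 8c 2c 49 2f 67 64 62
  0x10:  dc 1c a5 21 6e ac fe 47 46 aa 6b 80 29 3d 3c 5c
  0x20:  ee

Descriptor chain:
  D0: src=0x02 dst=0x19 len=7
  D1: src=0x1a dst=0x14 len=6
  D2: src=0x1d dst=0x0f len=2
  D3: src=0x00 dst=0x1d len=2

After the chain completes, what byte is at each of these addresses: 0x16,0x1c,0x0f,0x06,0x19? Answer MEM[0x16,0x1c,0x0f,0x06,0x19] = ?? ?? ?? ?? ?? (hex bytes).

MEM[0x16,0x1c,0x0f,0x06,0x19] = 41 41 64 64 f3

[0] 0x02->0x19 len=7 : ea 4d 9a 41 64 50 f3
[1] 0x1a->0x14 len=6 : 4d 9a 41 64 50 f3
[2] 0x1d->0x0f len=2 : 64 50
[3] 0x00->0x1d len=2 : a6 d5
query mem[0x16]=0x41, mem[0x1c]=0x41, mem[0x0f]=0x64, mem[0x06]=0x64, mem[0x19]=0xf3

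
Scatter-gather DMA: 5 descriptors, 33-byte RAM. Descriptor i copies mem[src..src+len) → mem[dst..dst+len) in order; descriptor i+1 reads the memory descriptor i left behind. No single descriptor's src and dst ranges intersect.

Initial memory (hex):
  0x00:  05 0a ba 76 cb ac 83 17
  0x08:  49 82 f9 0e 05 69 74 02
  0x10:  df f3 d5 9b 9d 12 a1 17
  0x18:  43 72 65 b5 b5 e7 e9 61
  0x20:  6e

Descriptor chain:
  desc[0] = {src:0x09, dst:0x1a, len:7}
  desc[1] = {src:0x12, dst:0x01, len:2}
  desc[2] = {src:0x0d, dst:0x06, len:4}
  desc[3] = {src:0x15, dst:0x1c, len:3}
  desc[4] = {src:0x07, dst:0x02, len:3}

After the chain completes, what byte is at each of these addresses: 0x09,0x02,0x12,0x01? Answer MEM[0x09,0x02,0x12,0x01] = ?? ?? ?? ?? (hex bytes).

D0: mem[0x1a..0x20] <- [82 f9 0e 05 69 74 02]
D1: mem[0x01..0x02] <- [d5 9b]
D2: mem[0x06..0x09] <- [69 74 02 df]
D3: mem[0x1c..0x1e] <- [12 a1 17]
D4: mem[0x02..0x04] <- [74 02 df]
query mem[0x09]=0xdf, mem[0x02]=0x74, mem[0x12]=0xd5, mem[0x01]=0xd5

MEM[0x09,0x02,0x12,0x01] = df 74 d5 d5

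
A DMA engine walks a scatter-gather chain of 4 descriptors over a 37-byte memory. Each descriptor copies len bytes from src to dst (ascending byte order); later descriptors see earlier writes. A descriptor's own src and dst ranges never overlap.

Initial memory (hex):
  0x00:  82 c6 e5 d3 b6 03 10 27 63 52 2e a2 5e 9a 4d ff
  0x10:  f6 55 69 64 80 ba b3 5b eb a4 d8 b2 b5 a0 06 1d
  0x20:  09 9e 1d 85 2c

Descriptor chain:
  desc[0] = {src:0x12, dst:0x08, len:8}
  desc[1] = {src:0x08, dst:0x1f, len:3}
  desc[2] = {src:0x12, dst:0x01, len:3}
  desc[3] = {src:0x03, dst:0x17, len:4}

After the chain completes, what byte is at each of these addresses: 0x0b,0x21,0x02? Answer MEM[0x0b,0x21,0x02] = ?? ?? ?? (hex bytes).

MEM[0x0b,0x21,0x02] = ba 80 64

  after D0: wrote 8B at 0x08 = 696480bab35beba4
  after D1: wrote 3B at 0x1f = 696480
  after D2: wrote 3B at 0x01 = 696480
  after D3: wrote 4B at 0x17 = 80b60310
query mem[0x0b]=0xba, mem[0x21]=0x80, mem[0x02]=0x64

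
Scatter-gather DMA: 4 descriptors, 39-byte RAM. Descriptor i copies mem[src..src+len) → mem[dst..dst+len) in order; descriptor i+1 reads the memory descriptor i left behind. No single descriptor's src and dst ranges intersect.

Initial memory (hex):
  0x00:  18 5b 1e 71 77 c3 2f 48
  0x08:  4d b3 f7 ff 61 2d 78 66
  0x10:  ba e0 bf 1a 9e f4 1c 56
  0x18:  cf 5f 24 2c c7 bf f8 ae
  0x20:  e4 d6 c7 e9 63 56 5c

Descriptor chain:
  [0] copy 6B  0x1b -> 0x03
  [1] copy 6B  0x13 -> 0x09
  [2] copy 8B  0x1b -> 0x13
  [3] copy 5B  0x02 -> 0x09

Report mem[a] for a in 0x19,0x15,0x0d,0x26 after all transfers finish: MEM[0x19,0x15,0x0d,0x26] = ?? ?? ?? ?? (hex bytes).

  after D0: wrote 6B at 0x03 = 2cc7bff8aee4
  after D1: wrote 6B at 0x09 = 1a9ef41c56cf
  after D2: wrote 8B at 0x13 = 2cc7bff8aee4d6c7
  after D3: wrote 5B at 0x09 = 1e2cc7bff8
query mem[0x19]=0xd6, mem[0x15]=0xbf, mem[0x0d]=0xf8, mem[0x26]=0x5c

MEM[0x19,0x15,0x0d,0x26] = d6 bf f8 5c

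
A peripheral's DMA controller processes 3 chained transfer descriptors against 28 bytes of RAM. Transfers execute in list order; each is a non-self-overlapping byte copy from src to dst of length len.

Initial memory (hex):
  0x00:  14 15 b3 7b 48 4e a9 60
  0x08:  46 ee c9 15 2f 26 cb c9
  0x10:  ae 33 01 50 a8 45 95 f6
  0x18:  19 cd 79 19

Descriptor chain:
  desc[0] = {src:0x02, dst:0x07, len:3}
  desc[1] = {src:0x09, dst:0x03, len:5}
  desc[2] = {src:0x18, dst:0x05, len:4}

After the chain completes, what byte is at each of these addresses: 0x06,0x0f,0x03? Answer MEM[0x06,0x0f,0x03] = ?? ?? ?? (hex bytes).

[0] 0x02->0x07 len=3 : b3 7b 48
[1] 0x09->0x03 len=5 : 48 c9 15 2f 26
[2] 0x18->0x05 len=4 : 19 cd 79 19
query mem[0x06]=0xcd, mem[0x0f]=0xc9, mem[0x03]=0x48

MEM[0x06,0x0f,0x03] = cd c9 48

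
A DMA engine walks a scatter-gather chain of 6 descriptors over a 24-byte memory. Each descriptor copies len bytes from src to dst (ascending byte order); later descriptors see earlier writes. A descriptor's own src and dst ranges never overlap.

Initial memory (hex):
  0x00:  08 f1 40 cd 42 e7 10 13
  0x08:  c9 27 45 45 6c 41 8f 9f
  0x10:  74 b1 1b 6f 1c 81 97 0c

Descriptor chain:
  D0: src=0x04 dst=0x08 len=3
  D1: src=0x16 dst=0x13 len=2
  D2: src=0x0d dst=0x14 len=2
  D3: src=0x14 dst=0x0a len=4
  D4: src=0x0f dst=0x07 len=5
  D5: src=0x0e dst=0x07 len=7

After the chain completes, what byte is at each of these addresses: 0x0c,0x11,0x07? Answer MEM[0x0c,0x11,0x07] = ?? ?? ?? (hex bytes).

D0: mem[0x08..0x0a] <- [42 e7 10]
D1: mem[0x13..0x14] <- [97 0c]
D2: mem[0x14..0x15] <- [41 8f]
D3: mem[0x0a..0x0d] <- [41 8f 97 0c]
D4: mem[0x07..0x0b] <- [9f 74 b1 1b 97]
D5: mem[0x07..0x0d] <- [8f 9f 74 b1 1b 97 41]
query mem[0x0c]=0x97, mem[0x11]=0xb1, mem[0x07]=0x8f

MEM[0x0c,0x11,0x07] = 97 b1 8f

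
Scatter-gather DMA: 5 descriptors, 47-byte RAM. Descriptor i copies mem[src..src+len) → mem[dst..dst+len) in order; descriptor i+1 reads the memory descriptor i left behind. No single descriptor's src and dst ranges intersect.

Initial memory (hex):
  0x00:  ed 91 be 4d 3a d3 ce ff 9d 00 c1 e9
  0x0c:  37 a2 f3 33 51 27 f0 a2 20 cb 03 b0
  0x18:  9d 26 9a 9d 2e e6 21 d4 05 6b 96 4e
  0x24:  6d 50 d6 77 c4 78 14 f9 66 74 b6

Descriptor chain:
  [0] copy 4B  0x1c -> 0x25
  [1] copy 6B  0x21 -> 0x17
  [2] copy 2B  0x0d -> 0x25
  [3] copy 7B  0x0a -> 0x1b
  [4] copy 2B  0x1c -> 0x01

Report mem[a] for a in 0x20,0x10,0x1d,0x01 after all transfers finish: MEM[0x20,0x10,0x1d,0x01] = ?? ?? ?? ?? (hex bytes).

MEM[0x20,0x10,0x1d,0x01] = 33 51 37 e9

[0] 0x1c->0x25 len=4 : 2e e6 21 d4
[1] 0x21->0x17 len=6 : 6b 96 4e 6d 2e e6
[2] 0x0d->0x25 len=2 : a2 f3
[3] 0x0a->0x1b len=7 : c1 e9 37 a2 f3 33 51
[4] 0x1c->0x01 len=2 : e9 37
query mem[0x20]=0x33, mem[0x10]=0x51, mem[0x1d]=0x37, mem[0x01]=0xe9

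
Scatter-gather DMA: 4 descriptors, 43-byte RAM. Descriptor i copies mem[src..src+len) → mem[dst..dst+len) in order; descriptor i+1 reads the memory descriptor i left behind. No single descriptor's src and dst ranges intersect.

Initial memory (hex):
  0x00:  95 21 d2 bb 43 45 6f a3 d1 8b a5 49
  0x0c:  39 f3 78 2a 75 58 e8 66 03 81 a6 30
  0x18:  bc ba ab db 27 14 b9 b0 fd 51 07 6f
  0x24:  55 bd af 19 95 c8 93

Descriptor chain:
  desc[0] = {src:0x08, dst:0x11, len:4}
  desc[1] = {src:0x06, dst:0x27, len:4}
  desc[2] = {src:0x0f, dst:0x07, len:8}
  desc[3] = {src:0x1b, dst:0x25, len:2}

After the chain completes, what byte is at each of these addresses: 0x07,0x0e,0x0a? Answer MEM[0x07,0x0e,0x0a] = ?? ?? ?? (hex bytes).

  after D0: wrote 4B at 0x11 = d18ba549
  after D1: wrote 4B at 0x27 = 6fa3d18b
  after D2: wrote 8B at 0x07 = 2a75d18ba54981a6
  after D3: wrote 2B at 0x25 = db27
query mem[0x07]=0x2a, mem[0x0e]=0xa6, mem[0x0a]=0x8b

MEM[0x07,0x0e,0x0a] = 2a a6 8b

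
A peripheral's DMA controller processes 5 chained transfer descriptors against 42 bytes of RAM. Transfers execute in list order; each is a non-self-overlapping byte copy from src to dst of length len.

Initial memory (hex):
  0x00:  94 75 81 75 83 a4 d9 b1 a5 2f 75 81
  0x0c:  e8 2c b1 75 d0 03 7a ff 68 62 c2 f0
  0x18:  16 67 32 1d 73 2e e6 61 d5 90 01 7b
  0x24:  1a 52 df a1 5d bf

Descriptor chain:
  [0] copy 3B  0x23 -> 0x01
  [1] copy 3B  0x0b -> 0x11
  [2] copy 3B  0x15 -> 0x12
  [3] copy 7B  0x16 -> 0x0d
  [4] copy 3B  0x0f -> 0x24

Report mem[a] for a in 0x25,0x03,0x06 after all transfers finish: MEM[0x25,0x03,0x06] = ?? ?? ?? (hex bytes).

[0] 0x23->0x01 len=3 : 7b 1a 52
[1] 0x0b->0x11 len=3 : 81 e8 2c
[2] 0x15->0x12 len=3 : 62 c2 f0
[3] 0x16->0x0d len=7 : c2 f0 16 67 32 1d 73
[4] 0x0f->0x24 len=3 : 16 67 32
query mem[0x25]=0x67, mem[0x03]=0x52, mem[0x06]=0xd9

MEM[0x25,0x03,0x06] = 67 52 d9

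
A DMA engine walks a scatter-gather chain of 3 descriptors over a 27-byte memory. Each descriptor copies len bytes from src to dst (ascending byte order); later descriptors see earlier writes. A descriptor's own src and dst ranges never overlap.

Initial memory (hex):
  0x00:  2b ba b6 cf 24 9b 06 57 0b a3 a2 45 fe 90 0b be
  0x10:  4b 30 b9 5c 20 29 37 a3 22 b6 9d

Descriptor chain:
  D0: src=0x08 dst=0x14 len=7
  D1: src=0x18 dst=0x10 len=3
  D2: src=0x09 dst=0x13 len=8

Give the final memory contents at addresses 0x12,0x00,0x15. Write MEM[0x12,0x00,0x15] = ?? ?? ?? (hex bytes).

[0] 0x08->0x14 len=7 : 0b a3 a2 45 fe 90 0b
[1] 0x18->0x10 len=3 : fe 90 0b
[2] 0x09->0x13 len=8 : a3 a2 45 fe 90 0b be fe
query mem[0x12]=0x0b, mem[0x00]=0x2b, mem[0x15]=0x45

MEM[0x12,0x00,0x15] = 0b 2b 45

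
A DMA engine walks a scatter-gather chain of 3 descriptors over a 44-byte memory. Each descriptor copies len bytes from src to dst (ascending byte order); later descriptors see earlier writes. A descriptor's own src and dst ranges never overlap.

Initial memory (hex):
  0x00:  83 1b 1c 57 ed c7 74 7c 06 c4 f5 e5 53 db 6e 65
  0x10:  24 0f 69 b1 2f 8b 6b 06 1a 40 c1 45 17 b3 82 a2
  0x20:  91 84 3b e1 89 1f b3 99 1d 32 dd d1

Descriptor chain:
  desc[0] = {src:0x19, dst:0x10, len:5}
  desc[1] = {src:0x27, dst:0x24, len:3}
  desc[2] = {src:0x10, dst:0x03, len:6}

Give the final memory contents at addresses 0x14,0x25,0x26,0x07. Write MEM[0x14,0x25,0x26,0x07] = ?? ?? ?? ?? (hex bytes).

#0 dst[0x10+5] := {0x40,0xc1,0x45,0x17,0xb3}
#1 dst[0x24+3] := {0x99,0x1d,0x32}
#2 dst[0x03+6] := {0x40,0xc1,0x45,0x17,0xb3,0x8b}
query mem[0x14]=0xb3, mem[0x25]=0x1d, mem[0x26]=0x32, mem[0x07]=0xb3

MEM[0x14,0x25,0x26,0x07] = b3 1d 32 b3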